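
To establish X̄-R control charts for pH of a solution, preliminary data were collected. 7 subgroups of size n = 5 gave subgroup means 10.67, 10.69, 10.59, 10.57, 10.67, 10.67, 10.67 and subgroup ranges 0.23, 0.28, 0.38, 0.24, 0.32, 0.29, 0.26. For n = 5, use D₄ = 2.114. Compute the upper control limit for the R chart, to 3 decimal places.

R̄ = (0.23 + 0.28 + 0.38 + 0.24 + 0.32 + 0.29 + 0.26) / 7 = 2.0000 / 7 = 0.2857
UCL_R = D₄·R̄ = 2.114 × 0.2857 = 0.6040

0.604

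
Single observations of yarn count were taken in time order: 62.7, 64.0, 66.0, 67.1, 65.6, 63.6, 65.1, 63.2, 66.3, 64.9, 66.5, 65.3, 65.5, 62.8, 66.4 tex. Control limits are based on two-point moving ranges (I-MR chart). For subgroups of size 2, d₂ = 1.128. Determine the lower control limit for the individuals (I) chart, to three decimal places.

X̄ = (62.7 + 64.0 + 66.0 + 67.1 + 65.6 + 63.6 + 65.1 + 63.2 + 66.3 + 64.9 + 66.5 + 65.3 + 65.5 + 62.8 + 66.4) / 15 = 65.0000
Moving ranges: 1.3, 2.0, 1.1, 1.5, 2.0, 1.5, 1.9, 3.1, 1.4, 1.6, 1.2, 0.2, 2.7, 3.6; M̄R̄ = 25.1000 / 14 = 1.7929
LCL = X̄ − 3·M̄R̄/d₂ = 65.0000 − 3 × 1.7929 / 1.128 = 60.2318

60.232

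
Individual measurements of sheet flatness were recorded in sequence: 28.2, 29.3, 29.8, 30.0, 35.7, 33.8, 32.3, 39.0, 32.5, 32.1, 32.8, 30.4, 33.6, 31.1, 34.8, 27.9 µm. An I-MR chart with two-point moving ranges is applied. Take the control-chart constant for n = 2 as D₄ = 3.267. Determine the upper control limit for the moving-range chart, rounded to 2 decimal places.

9.56

Moving ranges: 1.1, 0.5, 0.2, 5.7, 1.9, 1.5, 6.7, 6.5, 0.4, 0.7, 2.4, 3.2, 2.5, 3.7, 6.9; M̄R̄ = 43.9000 / 15 = 2.9267
UCL_MR = D₄·M̄R̄ = 3.267 × 2.9267 = 9.5614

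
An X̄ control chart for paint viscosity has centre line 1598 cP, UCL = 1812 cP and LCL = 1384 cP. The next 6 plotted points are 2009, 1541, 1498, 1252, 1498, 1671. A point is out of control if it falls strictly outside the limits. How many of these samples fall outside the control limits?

Compare each point to [1384, 1812]: sample 1 = 2009 > UCL; sample 4 = 1252 < LCL.

2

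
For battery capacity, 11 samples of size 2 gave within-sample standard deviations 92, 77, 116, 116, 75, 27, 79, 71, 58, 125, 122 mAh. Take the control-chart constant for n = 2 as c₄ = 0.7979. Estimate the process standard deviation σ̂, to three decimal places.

s̄ = (92 + 77 + 116 + 116 + 75 + 27 + 79 + 71 + 58 + 125 + 122) / 11 = 87.0909
σ̂ = s̄ / c₄ = 87.0909 / 0.7979 = 109.1502

109.150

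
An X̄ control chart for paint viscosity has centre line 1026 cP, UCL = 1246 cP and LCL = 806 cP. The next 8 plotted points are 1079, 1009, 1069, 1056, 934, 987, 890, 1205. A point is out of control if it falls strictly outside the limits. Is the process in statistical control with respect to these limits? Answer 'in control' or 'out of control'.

All 8 points lie within [806, 1246].

in control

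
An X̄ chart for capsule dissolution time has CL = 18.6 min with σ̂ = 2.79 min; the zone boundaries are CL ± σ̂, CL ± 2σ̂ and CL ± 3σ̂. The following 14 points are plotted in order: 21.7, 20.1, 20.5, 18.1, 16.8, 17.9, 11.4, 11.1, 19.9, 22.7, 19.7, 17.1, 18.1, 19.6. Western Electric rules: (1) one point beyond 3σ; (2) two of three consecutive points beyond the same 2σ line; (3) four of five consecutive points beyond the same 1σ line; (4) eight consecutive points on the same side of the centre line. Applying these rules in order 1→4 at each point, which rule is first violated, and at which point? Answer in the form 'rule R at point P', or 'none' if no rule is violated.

Zone of each point (C = within 1σ̂, B = 1σ̂–2σ̂, A = 2σ̂–3σ̂, * = beyond 3σ̂; sign = side of CL): 1:+B, 2:+C, 3:+C, 4:-C, 5:-C, 6:-C, 7:-A, 8:-A, 9:+C, 10:+B, 11:+C, 12:-C, 13:-C, 14:+C
Rule 2 (two of three consecutive points beyond the same 2σ limit) is satisfied at point 8.

rule 2 at point 8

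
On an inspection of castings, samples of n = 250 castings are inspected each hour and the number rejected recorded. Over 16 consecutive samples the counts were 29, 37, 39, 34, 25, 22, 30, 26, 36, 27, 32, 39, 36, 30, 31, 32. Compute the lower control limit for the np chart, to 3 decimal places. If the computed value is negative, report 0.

p̄ = Σdᵢ / (k·n) = 505 / (16 × 250) = 0.12625
LCL = np̄ − 3·√(np̄(1−p̄)) = 31.5625 − 3 × 5.2515 = 15.8081

15.808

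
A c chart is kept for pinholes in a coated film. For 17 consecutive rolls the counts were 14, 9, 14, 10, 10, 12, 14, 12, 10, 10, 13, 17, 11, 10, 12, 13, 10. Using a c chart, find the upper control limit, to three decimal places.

c̄ = (14 + 9 + 14 + 10 + 10 + 12 + 14 + 12 + 10 + 10 + 13 + 17 + 11 + 10 + 12 + 13 + 10) / 17 = 201 / 17 = 11.8235
UCL = c̄ + 3√c̄ = 11.8235 + 3 × √11.8235 = 11.8235 + 3 × 3.4385 = 22.1391

22.139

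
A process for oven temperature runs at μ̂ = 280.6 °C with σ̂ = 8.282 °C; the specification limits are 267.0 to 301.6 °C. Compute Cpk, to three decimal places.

0.547

Cpu = (USL − μ̂) / (3σ̂) = (301.6 − 280.6) / (3 × 8.282) = 0.8452; Cpl = (μ̂ − LSL) / (3σ̂) = (280.6 − 267.0) / (3 × 8.282) = 0.5474; Cpk = min(Cpu, Cpl) = 0.5474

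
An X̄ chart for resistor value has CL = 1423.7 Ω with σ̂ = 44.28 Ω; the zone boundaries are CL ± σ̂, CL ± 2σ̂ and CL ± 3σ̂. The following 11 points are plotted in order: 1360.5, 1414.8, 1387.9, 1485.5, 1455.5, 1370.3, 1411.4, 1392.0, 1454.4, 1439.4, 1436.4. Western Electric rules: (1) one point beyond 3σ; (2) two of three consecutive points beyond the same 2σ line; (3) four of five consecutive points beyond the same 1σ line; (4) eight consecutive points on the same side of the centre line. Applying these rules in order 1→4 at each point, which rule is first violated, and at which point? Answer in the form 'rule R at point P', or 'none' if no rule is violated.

none

Zone of each point (C = within 1σ̂, B = 1σ̂–2σ̂, A = 2σ̂–3σ̂, * = beyond 3σ̂; sign = side of CL): 1:-B, 2:-C, 3:-C, 4:+B, 5:+C, 6:-B, 7:-C, 8:-C, 9:+C, 10:+C, 11:+C
No rule fires across all 11 points.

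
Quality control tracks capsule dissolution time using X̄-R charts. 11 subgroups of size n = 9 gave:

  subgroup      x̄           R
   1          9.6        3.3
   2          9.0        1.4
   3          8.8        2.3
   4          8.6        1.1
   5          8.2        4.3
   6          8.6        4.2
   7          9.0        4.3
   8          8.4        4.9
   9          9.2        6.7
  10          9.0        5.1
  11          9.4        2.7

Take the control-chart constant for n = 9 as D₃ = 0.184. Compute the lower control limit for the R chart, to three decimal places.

0.674

R̄ = (3.3 + 1.4 + 2.3 + 1.1 + 4.3 + 4.2 + 4.3 + 4.9 + 6.7 + 5.1 + 2.7) / 11 = 40.3000 / 11 = 3.6636
LCL_R = D₃·R̄ = 0.184 × 3.6636 = 0.6741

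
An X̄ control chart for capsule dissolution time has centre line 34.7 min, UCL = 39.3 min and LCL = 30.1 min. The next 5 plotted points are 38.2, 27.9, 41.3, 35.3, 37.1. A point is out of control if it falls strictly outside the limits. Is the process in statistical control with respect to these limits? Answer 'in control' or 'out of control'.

out of control

Compare each point to [30.1, 39.3]: sample 2 = 27.9 < LCL; sample 3 = 41.3 > UCL.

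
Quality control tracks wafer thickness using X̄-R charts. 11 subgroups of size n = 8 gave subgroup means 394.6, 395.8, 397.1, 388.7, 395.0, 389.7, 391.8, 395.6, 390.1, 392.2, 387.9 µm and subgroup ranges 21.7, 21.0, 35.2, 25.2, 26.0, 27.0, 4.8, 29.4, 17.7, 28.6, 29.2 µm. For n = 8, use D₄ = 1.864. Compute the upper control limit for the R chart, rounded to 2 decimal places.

45.04

R̄ = (21.7 + 21.0 + 35.2 + 25.2 + 26.0 + 27.0 + 4.8 + 29.4 + 17.7 + 28.6 + 29.2) / 11 = 265.8000 / 11 = 24.1636
UCL_R = D₄·R̄ = 1.864 × 24.1636 = 45.0410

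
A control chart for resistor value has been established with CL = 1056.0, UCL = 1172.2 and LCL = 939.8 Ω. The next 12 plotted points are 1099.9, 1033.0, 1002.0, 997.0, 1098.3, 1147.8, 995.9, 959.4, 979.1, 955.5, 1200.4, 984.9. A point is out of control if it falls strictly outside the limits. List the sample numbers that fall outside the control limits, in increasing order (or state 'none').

Compare each point to [939.8, 1172.2]: sample 11 = 1200.4 > UCL.

11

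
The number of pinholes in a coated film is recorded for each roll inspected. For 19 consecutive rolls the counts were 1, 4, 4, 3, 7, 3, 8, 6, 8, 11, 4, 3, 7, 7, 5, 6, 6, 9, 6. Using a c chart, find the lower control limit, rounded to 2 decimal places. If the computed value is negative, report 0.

0.00

c̄ = (1 + 4 + 4 + 3 + 7 + 3 + 8 + 6 + 8 + 11 + 4 + 3 + 7 + 7 + 5 + 6 + 6 + 9 + 6) / 19 = 108 / 19 = 5.6842
LCL = c̄ − 3√c̄ = 5.6842 − 3 × 2.3842 = -1.4683 → 0 (cannot be negative)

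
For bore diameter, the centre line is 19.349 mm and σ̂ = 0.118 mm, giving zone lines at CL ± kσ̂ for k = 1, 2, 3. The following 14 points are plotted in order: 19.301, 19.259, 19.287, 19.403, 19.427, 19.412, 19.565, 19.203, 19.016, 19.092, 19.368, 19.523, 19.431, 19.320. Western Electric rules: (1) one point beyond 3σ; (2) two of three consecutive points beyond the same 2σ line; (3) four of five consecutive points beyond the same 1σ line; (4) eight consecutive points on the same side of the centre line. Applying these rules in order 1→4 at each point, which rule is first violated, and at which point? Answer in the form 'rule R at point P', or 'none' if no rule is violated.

Zone of each point (C = within 1σ̂, B = 1σ̂–2σ̂, A = 2σ̂–3σ̂, * = beyond 3σ̂; sign = side of CL): 1:-C, 2:-C, 3:-C, 4:+C, 5:+C, 6:+C, 7:+B, 8:-B, 9:-A, 10:-A, 11:+C, 12:+B, 13:+C, 14:-C
Rule 2 (two of three consecutive points beyond the same 2σ limit) is satisfied at point 10.

rule 2 at point 10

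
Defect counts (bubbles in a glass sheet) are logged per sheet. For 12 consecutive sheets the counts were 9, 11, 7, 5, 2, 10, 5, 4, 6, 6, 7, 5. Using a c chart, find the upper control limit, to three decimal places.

c̄ = (9 + 11 + 7 + 5 + 2 + 10 + 5 + 4 + 6 + 6 + 7 + 5) / 12 = 77 / 12 = 6.4167
UCL = c̄ + 3√c̄ = 6.4167 + 3 × √6.4167 = 6.4167 + 3 × 2.5331 = 14.0160

14.016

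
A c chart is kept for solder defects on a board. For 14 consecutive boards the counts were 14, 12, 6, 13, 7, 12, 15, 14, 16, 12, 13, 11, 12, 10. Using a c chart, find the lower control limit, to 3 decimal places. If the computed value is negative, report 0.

c̄ = (14 + 12 + 6 + 13 + 7 + 12 + 15 + 14 + 16 + 12 + 13 + 11 + 12 + 10) / 14 = 167 / 14 = 11.9286
LCL = c̄ − 3√c̄ = 11.9286 − 3 × 3.4538 = 1.5672

1.567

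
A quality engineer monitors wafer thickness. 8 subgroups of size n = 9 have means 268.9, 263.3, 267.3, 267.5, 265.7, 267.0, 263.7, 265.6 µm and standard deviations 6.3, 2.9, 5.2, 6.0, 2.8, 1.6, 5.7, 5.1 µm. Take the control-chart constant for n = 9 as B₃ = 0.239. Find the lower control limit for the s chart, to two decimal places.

s̄ = (6.3 + 2.9 + 5.2 + 6.0 + 2.8 + 1.6 + 5.7 + 5.1) / 8 = 4.4500
LCL_s = B₃·s̄ = 0.239 × 4.4500 = 1.0635

1.06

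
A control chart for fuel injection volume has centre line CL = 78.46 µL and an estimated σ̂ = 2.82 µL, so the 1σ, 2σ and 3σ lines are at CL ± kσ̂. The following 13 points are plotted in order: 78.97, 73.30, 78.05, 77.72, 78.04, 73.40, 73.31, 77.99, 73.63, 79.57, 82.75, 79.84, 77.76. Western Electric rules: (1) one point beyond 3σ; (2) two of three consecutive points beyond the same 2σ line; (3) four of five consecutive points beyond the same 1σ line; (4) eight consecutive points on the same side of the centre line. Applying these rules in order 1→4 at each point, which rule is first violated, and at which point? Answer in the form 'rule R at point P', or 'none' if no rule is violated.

Zone of each point (C = within 1σ̂, B = 1σ̂–2σ̂, A = 2σ̂–3σ̂, * = beyond 3σ̂; sign = side of CL): 1:+C, 2:-B, 3:-C, 4:-C, 5:-C, 6:-B, 7:-B, 8:-C, 9:-B, 10:+C, 11:+B, 12:+C, 13:-C
Rule 4 (eight consecutive points on the same side of the centre line) is satisfied at point 9.

rule 4 at point 9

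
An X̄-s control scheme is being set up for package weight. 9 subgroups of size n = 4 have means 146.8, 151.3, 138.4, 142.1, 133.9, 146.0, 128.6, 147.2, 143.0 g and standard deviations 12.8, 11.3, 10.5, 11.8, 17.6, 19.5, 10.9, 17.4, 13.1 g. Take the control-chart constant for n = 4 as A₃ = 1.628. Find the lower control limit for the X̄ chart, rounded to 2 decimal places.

X̄̄ = (146.8 + 151.3 + 138.4 + 142.1 + 133.9 + 146.0 + 128.6 + 147.2 + 143.0) / 9 = 141.9222
s̄ = (12.8 + 11.3 + 10.5 + 11.8 + 17.6 + 19.5 + 10.9 + 17.4 + 13.1) / 9 = 13.8778
LCL = X̄̄ − A₃·s̄ = 141.9222 − 1.628 × 13.8778 = 119.3292

119.33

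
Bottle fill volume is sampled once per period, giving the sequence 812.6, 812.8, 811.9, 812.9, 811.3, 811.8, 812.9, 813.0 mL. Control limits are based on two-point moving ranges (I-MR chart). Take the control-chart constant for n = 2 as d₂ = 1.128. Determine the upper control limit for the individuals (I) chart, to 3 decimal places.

814.452

X̄ = (812.6 + 812.8 + 811.9 + 812.9 + 811.3 + 811.8 + 812.9 + 813.0) / 8 = 812.4000
Moving ranges: 0.2, 0.9, 1.0, 1.6, 0.5, 1.1, 0.1; M̄R̄ = 5.4000 / 7 = 0.7714
UCL = X̄ + 3·M̄R̄/d₂ = 812.4000 + 3 × 0.7714 / 1.128 = 814.4517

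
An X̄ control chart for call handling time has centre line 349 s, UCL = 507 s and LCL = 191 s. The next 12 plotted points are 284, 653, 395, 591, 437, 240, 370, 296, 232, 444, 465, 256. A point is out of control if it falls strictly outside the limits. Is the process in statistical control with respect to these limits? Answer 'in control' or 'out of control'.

out of control

Compare each point to [191, 507]: sample 2 = 653 > UCL; sample 4 = 591 > UCL.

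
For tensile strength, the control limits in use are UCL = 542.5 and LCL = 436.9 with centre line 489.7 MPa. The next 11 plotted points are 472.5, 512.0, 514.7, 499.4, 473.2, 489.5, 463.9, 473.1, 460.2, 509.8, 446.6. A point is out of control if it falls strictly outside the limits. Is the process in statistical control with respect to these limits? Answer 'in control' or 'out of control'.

in control

All 11 points lie within [436.9, 542.5].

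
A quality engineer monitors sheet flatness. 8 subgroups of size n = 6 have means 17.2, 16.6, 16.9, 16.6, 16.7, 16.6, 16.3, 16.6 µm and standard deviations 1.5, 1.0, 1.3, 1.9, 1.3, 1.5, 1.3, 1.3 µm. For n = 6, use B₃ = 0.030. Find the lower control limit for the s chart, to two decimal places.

0.04

s̄ = (1.5 + 1.0 + 1.3 + 1.9 + 1.3 + 1.5 + 1.3 + 1.3) / 8 = 1.3875
LCL_s = B₃·s̄ = 0.030 × 1.3875 = 0.0416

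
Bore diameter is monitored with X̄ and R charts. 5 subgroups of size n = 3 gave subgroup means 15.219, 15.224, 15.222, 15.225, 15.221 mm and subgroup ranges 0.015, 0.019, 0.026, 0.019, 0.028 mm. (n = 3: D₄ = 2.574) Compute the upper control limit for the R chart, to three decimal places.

R̄ = (0.015 + 0.019 + 0.026 + 0.019 + 0.028) / 5 = 0.1070 / 5 = 0.0214
UCL_R = D₄·R̄ = 2.574 × 0.0214 = 0.0551

0.055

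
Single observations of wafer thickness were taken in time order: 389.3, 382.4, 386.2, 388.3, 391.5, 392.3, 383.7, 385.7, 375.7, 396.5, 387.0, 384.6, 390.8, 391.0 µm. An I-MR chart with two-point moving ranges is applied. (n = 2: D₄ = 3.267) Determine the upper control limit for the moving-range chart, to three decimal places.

19.225

Moving ranges: 6.9, 3.8, 2.1, 3.2, 0.8, 8.6, 2.0, 10.0, 20.8, 9.5, 2.4, 6.2, 0.2; M̄R̄ = 76.5000 / 13 = 5.8846
UCL_MR = D₄·M̄R̄ = 3.267 × 5.8846 = 19.2250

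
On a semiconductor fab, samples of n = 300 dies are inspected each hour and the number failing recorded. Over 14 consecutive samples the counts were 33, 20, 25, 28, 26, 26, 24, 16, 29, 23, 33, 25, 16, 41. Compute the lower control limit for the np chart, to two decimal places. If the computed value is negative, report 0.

11.43

p̄ = Σdᵢ / (k·n) = 365 / (14 × 300) = 0.08690
LCL = np̄ − 3·√(np̄(1−p̄)) = 26.0714 − 3 × 4.8791 = 11.4341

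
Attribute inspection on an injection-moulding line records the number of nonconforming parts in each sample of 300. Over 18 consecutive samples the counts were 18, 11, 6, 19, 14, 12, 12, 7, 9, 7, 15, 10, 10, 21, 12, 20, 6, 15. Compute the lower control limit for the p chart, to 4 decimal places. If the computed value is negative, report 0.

p̄ = Σdᵢ / (k·n) = 224 / (18 × 300) = 0.04148
LCL = p̄ − 3·√(p̄(1−p̄)/n) = 0.04148 − 3 × 0.01151 = 0.00694

0.0069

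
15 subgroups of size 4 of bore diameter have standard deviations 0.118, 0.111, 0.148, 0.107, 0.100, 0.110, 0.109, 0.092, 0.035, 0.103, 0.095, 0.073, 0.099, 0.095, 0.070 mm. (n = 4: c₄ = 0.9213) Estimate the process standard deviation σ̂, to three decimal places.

0.106

s̄ = (0.118 + 0.111 + 0.148 + 0.107 + 0.100 + 0.110 + 0.109 + 0.092 + 0.035 + 0.103 + 0.095 + 0.073 + 0.099 + 0.095 + 0.070) / 15 = 0.0977
σ̂ = s̄ / c₄ = 0.0977 / 0.9213 = 0.1060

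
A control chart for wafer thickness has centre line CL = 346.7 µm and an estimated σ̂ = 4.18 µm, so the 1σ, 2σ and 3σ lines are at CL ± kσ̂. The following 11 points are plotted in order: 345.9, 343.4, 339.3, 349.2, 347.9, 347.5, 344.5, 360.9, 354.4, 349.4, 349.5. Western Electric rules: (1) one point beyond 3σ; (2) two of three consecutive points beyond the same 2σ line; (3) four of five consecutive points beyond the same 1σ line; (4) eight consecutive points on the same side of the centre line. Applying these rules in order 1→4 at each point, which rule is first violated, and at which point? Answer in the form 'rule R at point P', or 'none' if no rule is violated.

Zone of each point (C = within 1σ̂, B = 1σ̂–2σ̂, A = 2σ̂–3σ̂, * = beyond 3σ̂; sign = side of CL): 1:-C, 2:-C, 3:-B, 4:+C, 5:+C, 6:+C, 7:-C, 8:+*, 9:+B, 10:+C, 11:+C
Rule 1 (one point beyond the 3σ limits) is satisfied at point 8.

rule 1 at point 8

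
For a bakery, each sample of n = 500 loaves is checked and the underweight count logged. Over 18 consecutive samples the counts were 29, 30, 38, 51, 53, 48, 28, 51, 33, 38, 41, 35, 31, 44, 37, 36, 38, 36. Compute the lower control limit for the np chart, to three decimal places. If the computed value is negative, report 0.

p̄ = Σdᵢ / (k·n) = 697 / (18 × 500) = 0.07744
LCL = np̄ − 3·√(np̄(1−p̄)) = 38.7222 − 3 × 5.9769 = 20.7915

20.792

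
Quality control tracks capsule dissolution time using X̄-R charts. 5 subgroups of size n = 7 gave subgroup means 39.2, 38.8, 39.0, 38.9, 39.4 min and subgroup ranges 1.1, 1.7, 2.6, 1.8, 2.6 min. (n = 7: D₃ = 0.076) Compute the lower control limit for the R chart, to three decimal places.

0.149

R̄ = (1.1 + 1.7 + 2.6 + 1.8 + 2.6) / 5 = 9.8000 / 5 = 1.9600
LCL_R = D₃·R̄ = 0.076 × 1.9600 = 0.1490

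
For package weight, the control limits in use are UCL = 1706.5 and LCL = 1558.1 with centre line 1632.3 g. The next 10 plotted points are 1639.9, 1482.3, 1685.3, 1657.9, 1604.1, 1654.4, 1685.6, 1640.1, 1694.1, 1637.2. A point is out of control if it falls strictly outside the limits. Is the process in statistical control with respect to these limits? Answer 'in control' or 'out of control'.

out of control

Compare each point to [1558.1, 1706.5]: sample 2 = 1482.3 < LCL.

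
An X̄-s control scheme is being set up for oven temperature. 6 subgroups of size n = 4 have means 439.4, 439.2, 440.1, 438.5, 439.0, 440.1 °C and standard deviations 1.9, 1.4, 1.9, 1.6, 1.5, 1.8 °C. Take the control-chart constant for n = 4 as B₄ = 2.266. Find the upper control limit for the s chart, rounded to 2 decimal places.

s̄ = (1.9 + 1.4 + 1.9 + 1.6 + 1.5 + 1.8) / 6 = 1.6833
UCL_s = B₄·s̄ = 2.266 × 1.6833 = 3.8144

3.81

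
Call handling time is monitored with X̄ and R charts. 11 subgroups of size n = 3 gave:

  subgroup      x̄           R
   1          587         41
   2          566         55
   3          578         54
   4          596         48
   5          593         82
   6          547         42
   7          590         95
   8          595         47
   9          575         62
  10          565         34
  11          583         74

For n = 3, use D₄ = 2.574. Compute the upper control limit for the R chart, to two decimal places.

148.36

R̄ = (41 + 55 + 54 + 48 + 82 + 42 + 95 + 47 + 62 + 34 + 74) / 11 = 634.0000 / 11 = 57.6364
UCL_R = D₄·R̄ = 2.574 × 57.6364 = 148.3560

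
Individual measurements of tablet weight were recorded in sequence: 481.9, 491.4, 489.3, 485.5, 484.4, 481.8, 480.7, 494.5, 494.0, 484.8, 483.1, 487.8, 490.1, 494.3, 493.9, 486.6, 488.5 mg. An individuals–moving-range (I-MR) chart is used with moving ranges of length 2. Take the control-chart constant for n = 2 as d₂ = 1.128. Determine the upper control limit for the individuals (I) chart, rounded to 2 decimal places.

X̄ = (481.9 + 491.4 + 489.3 + 485.5 + 484.4 + 481.8 + 480.7 + 494.5 + 494.0 + 484.8 + 483.1 + 487.8 + 490.1 + 494.3 + 493.9 + 486.6 + 488.5) / 17 = 487.8000
Moving ranges: 9.5, 2.1, 3.8, 1.1, 2.6, 1.1, 13.8, 0.5, 9.2, 1.7, 4.7, 2.3, 4.2, 0.4, 7.3, 1.9; M̄R̄ = 66.2000 / 16 = 4.1375
UCL = X̄ + 3·M̄R̄/d₂ = 487.8000 + 3 × 4.1375 / 1.128 = 498.8040

498.80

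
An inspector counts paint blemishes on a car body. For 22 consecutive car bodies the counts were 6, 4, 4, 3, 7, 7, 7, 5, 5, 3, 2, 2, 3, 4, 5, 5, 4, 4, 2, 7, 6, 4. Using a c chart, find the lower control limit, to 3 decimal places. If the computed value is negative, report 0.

0.000

c̄ = (6 + 4 + 4 + 3 + 7 + 7 + 7 + 5 + 5 + 3 + 2 + 2 + 3 + 4 + 5 + 5 + 4 + 4 + 2 + 7 + 6 + 4) / 22 = 99 / 22 = 4.5000
LCL = c̄ − 3√c̄ = 4.5000 − 3 × 2.1213 = -1.8640 → 0 (cannot be negative)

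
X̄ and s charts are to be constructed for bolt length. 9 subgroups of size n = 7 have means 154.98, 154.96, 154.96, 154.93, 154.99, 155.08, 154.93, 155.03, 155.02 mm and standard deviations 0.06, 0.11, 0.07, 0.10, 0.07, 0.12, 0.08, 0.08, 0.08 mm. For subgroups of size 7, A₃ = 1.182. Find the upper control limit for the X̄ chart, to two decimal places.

X̄̄ = (154.98 + 154.96 + 154.96 + 154.93 + 154.99 + 155.08 + 154.93 + 155.03 + 155.02) / 9 = 154.9867
s̄ = (0.06 + 0.11 + 0.07 + 0.10 + 0.07 + 0.12 + 0.08 + 0.08 + 0.08) / 9 = 0.0856
UCL = X̄̄ + A₃·s̄ = 154.9867 + 1.182 × 0.0856 = 155.0878

155.09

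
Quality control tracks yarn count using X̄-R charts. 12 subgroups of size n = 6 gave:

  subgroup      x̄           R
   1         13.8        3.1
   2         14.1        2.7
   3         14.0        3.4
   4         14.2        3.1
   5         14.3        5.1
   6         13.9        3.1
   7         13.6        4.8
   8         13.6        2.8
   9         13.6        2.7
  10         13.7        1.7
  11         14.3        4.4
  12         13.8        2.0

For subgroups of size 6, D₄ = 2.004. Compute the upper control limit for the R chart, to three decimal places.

R̄ = (3.1 + 2.7 + 3.4 + 3.1 + 5.1 + 3.1 + 4.8 + 2.8 + 2.7 + 1.7 + 4.4 + 2.0) / 12 = 38.9000 / 12 = 3.2417
UCL_R = D₄·R̄ = 2.004 × 3.2417 = 6.4963

6.496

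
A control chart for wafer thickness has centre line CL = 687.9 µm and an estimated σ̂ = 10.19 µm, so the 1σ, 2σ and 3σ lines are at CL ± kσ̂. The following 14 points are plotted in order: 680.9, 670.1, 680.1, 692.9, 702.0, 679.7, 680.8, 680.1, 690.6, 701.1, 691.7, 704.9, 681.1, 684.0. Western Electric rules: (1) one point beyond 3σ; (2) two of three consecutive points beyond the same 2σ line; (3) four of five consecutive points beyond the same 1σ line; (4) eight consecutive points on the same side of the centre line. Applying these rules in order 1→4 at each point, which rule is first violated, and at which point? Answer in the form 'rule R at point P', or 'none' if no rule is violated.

none

Zone of each point (C = within 1σ̂, B = 1σ̂–2σ̂, A = 2σ̂–3σ̂, * = beyond 3σ̂; sign = side of CL): 1:-C, 2:-B, 3:-C, 4:+C, 5:+B, 6:-C, 7:-C, 8:-C, 9:+C, 10:+B, 11:+C, 12:+B, 13:-C, 14:-C
No rule fires across all 14 points.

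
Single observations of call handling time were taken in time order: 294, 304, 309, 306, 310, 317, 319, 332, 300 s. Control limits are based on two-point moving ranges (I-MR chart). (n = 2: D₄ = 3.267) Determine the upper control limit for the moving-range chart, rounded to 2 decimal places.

31.04

Moving ranges: 10, 5, 3, 4, 7, 2, 13, 32; M̄R̄ = 76.0000 / 8 = 9.5000
UCL_MR = D₄·M̄R̄ = 3.267 × 9.5000 = 31.0365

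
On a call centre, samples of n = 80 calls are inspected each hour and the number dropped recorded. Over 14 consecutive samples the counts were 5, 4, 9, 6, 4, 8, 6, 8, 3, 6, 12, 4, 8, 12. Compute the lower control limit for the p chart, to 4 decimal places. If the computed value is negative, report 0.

p̄ = Σdᵢ / (k·n) = 95 / (14 × 80) = 0.08482
LCL = p̄ − 3·√(p̄(1−p̄)/n) = 0.08482 − 3 × 0.03115 = -0.00863 → 0 (negative, so LCL = 0)

0.0000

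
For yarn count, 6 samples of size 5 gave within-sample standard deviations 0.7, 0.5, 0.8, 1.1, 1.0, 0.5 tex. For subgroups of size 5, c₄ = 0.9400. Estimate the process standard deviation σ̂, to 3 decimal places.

0.816

s̄ = (0.7 + 0.5 + 0.8 + 1.1 + 1.0 + 0.5) / 6 = 0.7667
σ̂ = s̄ / c₄ = 0.7667 / 0.9400 = 0.8156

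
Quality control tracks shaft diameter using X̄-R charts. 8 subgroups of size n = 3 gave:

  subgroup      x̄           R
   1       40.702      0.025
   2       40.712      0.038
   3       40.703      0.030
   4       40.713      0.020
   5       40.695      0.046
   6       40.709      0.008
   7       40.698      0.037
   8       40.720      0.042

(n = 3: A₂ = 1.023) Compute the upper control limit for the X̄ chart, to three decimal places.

40.738

X̄̄ = (40.702 + 40.712 + 40.703 + 40.713 + 40.695 + 40.709 + 40.698 + 40.720) / 8 = 325.6520 / 8 = 40.7065
R̄ = (0.025 + 0.038 + 0.030 + 0.020 + 0.046 + 0.008 + 0.037 + 0.042) / 8 = 0.2460 / 8 = 0.0307
UCL = X̄̄ + A₂·R̄ = 40.7065 + 1.023 × 0.0307 = 40.7380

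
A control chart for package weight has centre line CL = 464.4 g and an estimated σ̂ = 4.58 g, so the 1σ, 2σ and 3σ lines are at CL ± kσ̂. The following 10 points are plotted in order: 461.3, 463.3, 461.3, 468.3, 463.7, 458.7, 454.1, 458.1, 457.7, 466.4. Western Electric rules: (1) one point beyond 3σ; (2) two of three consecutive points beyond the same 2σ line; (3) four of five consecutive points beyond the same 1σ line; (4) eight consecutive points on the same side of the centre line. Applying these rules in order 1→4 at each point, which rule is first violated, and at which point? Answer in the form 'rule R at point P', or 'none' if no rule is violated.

Zone of each point (C = within 1σ̂, B = 1σ̂–2σ̂, A = 2σ̂–3σ̂, * = beyond 3σ̂; sign = side of CL): 1:-C, 2:-C, 3:-C, 4:+C, 5:-C, 6:-B, 7:-A, 8:-B, 9:-B, 10:+C
Rule 3 (four of five consecutive points beyond the same 1σ limit) is satisfied at point 9.

rule 3 at point 9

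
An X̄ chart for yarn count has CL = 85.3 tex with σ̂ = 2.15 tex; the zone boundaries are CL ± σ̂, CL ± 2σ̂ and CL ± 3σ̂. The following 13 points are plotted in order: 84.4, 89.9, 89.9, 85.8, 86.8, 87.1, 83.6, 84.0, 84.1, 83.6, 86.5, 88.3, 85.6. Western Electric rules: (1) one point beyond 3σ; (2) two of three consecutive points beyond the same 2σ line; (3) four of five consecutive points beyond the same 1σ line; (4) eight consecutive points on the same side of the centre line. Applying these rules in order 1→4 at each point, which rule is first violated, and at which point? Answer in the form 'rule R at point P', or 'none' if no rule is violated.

rule 2 at point 3

Zone of each point (C = within 1σ̂, B = 1σ̂–2σ̂, A = 2σ̂–3σ̂, * = beyond 3σ̂; sign = side of CL): 1:-C, 2:+A, 3:+A, 4:+C, 5:+C, 6:+C, 7:-C, 8:-C, 9:-C, 10:-C, 11:+C, 12:+B, 13:+C
Rule 2 (two of three consecutive points beyond the same 2σ limit) is satisfied at point 3.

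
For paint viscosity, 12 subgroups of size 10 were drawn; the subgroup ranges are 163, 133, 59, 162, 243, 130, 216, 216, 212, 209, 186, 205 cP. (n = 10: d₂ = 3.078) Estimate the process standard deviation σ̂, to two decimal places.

57.78

R̄ = (163 + 133 + 59 + 162 + 243 + 130 + 216 + 216 + 212 + 209 + 186 + 205) / 12 = 177.8333
σ̂ = R̄ / d₂ = 177.8333 / 3.078 = 57.7756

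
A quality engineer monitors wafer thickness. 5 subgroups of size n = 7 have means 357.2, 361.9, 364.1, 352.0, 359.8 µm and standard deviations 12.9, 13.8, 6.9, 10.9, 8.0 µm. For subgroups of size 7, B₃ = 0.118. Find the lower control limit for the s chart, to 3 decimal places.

s̄ = (12.9 + 13.8 + 6.9 + 10.9 + 8.0) / 5 = 10.5000
LCL_s = B₃·s̄ = 0.118 × 10.5000 = 1.2390

1.239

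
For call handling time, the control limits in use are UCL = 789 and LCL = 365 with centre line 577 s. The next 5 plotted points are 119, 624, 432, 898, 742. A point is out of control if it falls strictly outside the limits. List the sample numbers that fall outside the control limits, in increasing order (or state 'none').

Compare each point to [365, 789]: sample 1 = 119 < LCL; sample 4 = 898 > UCL.

1, 4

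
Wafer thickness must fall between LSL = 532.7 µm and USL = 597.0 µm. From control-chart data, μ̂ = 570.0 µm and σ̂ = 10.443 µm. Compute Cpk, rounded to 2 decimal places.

0.86

Cpu = (USL − μ̂) / (3σ̂) = (597.0 − 570.0) / (3 × 10.443) = 0.8618; Cpl = (μ̂ − LSL) / (3σ̂) = (570.0 − 532.7) / (3 × 10.443) = 1.1906; Cpk = min(Cpu, Cpl) = 0.8618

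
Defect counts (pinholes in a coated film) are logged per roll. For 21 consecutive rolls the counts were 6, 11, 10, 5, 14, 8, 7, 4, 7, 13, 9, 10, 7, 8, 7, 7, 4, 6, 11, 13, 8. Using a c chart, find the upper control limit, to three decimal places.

16.994

c̄ = (6 + 11 + 10 + 5 + 14 + 8 + 7 + 4 + 7 + 13 + 9 + 10 + 7 + 8 + 7 + 7 + 4 + 6 + 11 + 13 + 8) / 21 = 175 / 21 = 8.3333
UCL = c̄ + 3√c̄ = 8.3333 + 3 × √8.3333 = 8.3333 + 3 × 2.8868 = 16.9936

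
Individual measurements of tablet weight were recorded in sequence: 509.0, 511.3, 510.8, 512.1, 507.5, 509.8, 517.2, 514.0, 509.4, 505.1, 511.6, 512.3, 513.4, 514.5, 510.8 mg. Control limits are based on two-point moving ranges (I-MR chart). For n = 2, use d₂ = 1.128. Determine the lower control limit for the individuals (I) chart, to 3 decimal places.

X̄ = (509.0 + 511.3 + 510.8 + 512.1 + 507.5 + 509.8 + 517.2 + 514.0 + 509.4 + 505.1 + 511.6 + 512.3 + 513.4 + 514.5 + 510.8) / 15 = 511.2533
Moving ranges: 2.3, 0.5, 1.3, 4.6, 2.3, 7.4, 3.2, 4.6, 4.3, 6.5, 0.7, 1.1, 1.1, 3.7; M̄R̄ = 43.6000 / 14 = 3.1143
LCL = X̄ − 3·M̄R̄/d₂ = 511.2533 − 3 × 3.1143 / 1.128 = 502.9707

502.971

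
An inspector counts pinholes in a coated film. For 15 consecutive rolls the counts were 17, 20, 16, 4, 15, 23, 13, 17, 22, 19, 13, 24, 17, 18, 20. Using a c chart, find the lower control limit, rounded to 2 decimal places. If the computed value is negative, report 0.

c̄ = (17 + 20 + 16 + 4 + 15 + 23 + 13 + 17 + 22 + 19 + 13 + 24 + 17 + 18 + 20) / 15 = 258 / 15 = 17.2000
LCL = c̄ − 3√c̄ = 17.2000 − 3 × 4.1473 = 4.7581

4.76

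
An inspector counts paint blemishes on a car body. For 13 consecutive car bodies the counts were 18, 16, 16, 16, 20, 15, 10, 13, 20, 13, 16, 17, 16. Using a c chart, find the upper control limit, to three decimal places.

27.788

c̄ = (18 + 16 + 16 + 16 + 20 + 15 + 10 + 13 + 20 + 13 + 16 + 17 + 16) / 13 = 206 / 13 = 15.8462
UCL = c̄ + 3√c̄ = 15.8462 + 3 × √15.8462 = 15.8462 + 3 × 3.9807 = 27.7883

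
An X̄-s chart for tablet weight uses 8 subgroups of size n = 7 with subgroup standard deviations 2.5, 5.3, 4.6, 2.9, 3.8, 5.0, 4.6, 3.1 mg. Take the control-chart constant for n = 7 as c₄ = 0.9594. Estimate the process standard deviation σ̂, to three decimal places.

s̄ = (2.5 + 5.3 + 4.6 + 2.9 + 3.8 + 5.0 + 4.6 + 3.1) / 8 = 3.9750
σ̂ = s̄ / c₄ = 3.9750 / 0.9594 = 4.1432

4.143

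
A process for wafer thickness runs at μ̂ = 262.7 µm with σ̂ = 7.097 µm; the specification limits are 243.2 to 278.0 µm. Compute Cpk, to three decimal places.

Cpu = (USL − μ̂) / (3σ̂) = (278.0 − 262.7) / (3 × 7.097) = 0.7186; Cpl = (μ̂ − LSL) / (3σ̂) = (262.7 − 243.2) / (3 × 7.097) = 0.9159; Cpk = min(Cpu, Cpl) = 0.7186

0.719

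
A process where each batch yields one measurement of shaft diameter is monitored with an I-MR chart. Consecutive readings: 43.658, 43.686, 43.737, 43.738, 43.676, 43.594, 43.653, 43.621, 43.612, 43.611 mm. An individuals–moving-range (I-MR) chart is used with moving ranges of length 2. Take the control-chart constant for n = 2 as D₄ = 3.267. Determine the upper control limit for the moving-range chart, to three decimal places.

Moving ranges: 0.028, 0.051, 0.001, 0.062, 0.082, 0.059, 0.032, 0.009, 0.001; M̄R̄ = 0.3250 / 9 = 0.0361
UCL_MR = D₄·M̄R̄ = 3.267 × 0.0361 = 0.1180

0.118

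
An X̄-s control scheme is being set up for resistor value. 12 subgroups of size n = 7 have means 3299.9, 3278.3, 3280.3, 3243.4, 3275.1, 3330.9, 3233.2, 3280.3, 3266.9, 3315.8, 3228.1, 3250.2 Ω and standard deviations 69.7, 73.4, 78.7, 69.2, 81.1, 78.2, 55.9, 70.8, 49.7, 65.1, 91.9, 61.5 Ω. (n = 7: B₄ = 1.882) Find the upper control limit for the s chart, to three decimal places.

s̄ = (69.7 + 73.4 + 78.7 + 69.2 + 81.1 + 78.2 + 55.9 + 70.8 + 49.7 + 65.1 + 91.9 + 61.5) / 12 = 70.4333
UCL_s = B₄·s̄ = 1.882 × 70.4333 = 132.5555

132.556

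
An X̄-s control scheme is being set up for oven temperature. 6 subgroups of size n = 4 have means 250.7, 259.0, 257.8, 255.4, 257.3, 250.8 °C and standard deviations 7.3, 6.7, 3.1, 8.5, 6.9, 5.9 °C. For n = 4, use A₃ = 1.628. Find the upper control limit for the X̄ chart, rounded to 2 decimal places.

265.59

X̄̄ = (250.7 + 259.0 + 257.8 + 255.4 + 257.3 + 250.8) / 6 = 255.1667
s̄ = (7.3 + 6.7 + 3.1 + 8.5 + 6.9 + 5.9) / 6 = 6.4000
UCL = X̄̄ + A₃·s̄ = 255.1667 + 1.628 × 6.4000 = 265.5859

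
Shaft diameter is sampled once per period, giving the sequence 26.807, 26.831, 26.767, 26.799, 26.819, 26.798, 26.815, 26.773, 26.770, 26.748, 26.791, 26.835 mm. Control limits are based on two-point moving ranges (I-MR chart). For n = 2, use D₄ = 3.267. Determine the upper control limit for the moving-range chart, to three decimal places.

Moving ranges: 0.024, 0.064, 0.032, 0.020, 0.021, 0.017, 0.042, 0.003, 0.022, 0.043, 0.044; M̄R̄ = 0.3320 / 11 = 0.0302
UCL_MR = D₄·M̄R̄ = 3.267 × 0.0302 = 0.0986

0.099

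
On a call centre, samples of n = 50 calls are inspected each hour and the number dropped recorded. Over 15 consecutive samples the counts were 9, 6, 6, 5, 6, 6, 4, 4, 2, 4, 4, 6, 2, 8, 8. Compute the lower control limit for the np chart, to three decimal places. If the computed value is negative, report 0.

p̄ = Σdᵢ / (k·n) = 80 / (15 × 50) = 0.10667
LCL = np̄ − 3·√(np̄(1−p̄)) = 5.3333 − 3 × 2.1828 = -1.2149 → 0 (negative, so LCL = 0)

0.000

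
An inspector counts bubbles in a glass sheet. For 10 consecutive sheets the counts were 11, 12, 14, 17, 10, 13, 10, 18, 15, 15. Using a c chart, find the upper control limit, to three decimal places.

24.523

c̄ = (11 + 12 + 14 + 17 + 10 + 13 + 10 + 18 + 15 + 15) / 10 = 135 / 10 = 13.5000
UCL = c̄ + 3√c̄ = 13.5000 + 3 × √13.5000 = 13.5000 + 3 × 3.6742 = 24.5227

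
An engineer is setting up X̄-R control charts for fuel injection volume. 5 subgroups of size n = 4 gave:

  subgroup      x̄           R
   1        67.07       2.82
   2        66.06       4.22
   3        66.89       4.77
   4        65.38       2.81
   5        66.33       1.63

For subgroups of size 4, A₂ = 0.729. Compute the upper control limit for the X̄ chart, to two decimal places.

X̄̄ = (67.07 + 66.06 + 66.89 + 65.38 + 66.33) / 5 = 331.7300 / 5 = 66.3460
R̄ = (2.82 + 4.22 + 4.77 + 2.81 + 1.63) / 5 = 16.2500 / 5 = 3.2500
UCL = X̄̄ + A₂·R̄ = 66.3460 + 0.729 × 3.2500 = 68.7152

68.72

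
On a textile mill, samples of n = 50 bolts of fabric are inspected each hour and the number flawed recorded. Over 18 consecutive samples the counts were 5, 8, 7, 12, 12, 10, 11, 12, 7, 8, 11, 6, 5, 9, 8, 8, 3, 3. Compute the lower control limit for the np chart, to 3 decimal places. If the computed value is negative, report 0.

p̄ = Σdᵢ / (k·n) = 145 / (18 × 50) = 0.16111
LCL = np̄ − 3·√(np̄(1−p̄)) = 8.0556 − 3 × 2.5996 = 0.2569

0.257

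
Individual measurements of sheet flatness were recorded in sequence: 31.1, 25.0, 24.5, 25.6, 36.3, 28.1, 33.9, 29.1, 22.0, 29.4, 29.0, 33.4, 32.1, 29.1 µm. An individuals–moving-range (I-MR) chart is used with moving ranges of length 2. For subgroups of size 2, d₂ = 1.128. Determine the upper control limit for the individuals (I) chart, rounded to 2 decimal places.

X̄ = (31.1 + 25.0 + 24.5 + 25.6 + 36.3 + 28.1 + 33.9 + 29.1 + 22.0 + 29.4 + 29.0 + 33.4 + 32.1 + 29.1) / 14 = 29.1857
Moving ranges: 6.1, 0.5, 1.1, 10.7, 8.2, 5.8, 4.8, 7.1, 7.4, 0.4, 4.4, 1.3, 3.0; M̄R̄ = 60.8000 / 13 = 4.6769
UCL = X̄ + 3·M̄R̄/d₂ = 29.1857 + 3 × 4.6769 / 1.128 = 41.6243

41.62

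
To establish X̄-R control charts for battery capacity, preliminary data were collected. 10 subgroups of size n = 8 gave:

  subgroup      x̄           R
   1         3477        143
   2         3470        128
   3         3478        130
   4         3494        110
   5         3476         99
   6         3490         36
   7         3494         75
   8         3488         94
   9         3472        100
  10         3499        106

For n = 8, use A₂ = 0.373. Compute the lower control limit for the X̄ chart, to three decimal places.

3445.717

X̄̄ = (3477 + 3470 + 3478 + 3494 + 3476 + 3490 + 3494 + 3488 + 3472 + 3499) / 10 = 34838.0000 / 10 = 3483.8000
R̄ = (143 + 128 + 130 + 110 + 99 + 36 + 75 + 94 + 100 + 106) / 10 = 1021.0000 / 10 = 102.1000
LCL = X̄̄ − A₂·R̄ = 3483.8000 − 0.373 × 102.1000 = 3445.7167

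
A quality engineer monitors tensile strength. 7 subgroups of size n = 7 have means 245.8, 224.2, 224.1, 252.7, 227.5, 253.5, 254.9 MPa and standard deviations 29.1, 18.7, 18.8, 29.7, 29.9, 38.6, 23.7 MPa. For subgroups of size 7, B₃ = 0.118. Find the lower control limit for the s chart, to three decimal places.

s̄ = (29.1 + 18.7 + 18.8 + 29.7 + 29.9 + 38.6 + 23.7) / 7 = 26.9286
LCL_s = B₃·s̄ = 0.118 × 26.9286 = 3.1776

3.178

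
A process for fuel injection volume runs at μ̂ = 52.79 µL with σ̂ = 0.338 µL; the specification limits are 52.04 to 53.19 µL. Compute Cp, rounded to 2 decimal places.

Cp = (USL − LSL) / (6σ̂) = (53.19 − 52.04) / (6 × 0.338) = 1.1500 / 2.0280 = 0.5671

0.57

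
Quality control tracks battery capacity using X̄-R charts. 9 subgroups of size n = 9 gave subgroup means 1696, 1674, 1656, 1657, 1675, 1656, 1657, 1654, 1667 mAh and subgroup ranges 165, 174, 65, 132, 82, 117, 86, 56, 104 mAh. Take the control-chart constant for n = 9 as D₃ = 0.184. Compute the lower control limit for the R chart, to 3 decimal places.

R̄ = (165 + 174 + 65 + 132 + 82 + 117 + 86 + 56 + 104) / 9 = 981.0000 / 9 = 109.0000
LCL_R = D₃·R̄ = 0.184 × 109.0000 = 20.0560

20.056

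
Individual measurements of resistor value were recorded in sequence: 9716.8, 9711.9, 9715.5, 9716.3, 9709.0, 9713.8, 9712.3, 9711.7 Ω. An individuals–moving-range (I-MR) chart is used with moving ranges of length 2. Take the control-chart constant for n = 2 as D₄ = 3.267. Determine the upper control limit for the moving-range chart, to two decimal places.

Moving ranges: 4.9, 3.6, 0.8, 7.3, 4.8, 1.5, 0.6; M̄R̄ = 23.5000 / 7 = 3.3571
UCL_MR = D₄·M̄R̄ = 3.267 × 3.3571 = 10.9678

10.97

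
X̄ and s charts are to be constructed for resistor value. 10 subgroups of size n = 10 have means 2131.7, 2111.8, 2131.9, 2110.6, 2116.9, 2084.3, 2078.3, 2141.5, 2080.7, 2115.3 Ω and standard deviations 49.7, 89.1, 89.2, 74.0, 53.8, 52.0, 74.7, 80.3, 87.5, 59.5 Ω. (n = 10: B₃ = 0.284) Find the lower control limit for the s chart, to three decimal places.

20.158

s̄ = (49.7 + 89.1 + 89.2 + 74.0 + 53.8 + 52.0 + 74.7 + 80.3 + 87.5 + 59.5) / 10 = 70.9800
LCL_s = B₃·s̄ = 0.284 × 70.9800 = 20.1583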